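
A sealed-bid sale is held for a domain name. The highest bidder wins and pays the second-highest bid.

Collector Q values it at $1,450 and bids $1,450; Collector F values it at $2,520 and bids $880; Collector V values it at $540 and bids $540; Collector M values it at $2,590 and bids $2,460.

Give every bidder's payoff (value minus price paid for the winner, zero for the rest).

Payoffs: Collector Q $0, Collector F $0, Collector V $0, Collector M $1,140.

Sorted high to low: Collector M $2,460 > Collector Q $1,450 > Collector F $880 > Collector V $540.
Collector M has the top bid and wins; the price is the second-highest bid, $1,450.
Collector M's payoff = $2,590 − $1,450 = $1,140. All other bidders lose, so their payoff is 0.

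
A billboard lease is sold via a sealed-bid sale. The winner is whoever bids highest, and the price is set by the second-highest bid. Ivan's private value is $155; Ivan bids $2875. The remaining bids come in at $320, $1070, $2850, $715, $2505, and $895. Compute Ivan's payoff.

Highest competing bid: $2850.
Ivan's bid $2875 is the highest overall, so Ivan wins and pays the second-highest bid, $2850.
Payoff = value − price = $155 − $2850 = -$2695.
Overbidding won the item at a price above value — truthful bidding would have avoided this loss.

Payoff = -$2695.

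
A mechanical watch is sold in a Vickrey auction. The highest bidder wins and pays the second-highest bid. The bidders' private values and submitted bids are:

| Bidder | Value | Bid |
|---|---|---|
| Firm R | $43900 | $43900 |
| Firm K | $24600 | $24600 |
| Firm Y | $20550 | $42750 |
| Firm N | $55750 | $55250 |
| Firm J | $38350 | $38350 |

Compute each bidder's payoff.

Payoffs: Firm R $0, Firm K $0, Firm Y $0, Firm N $11850, Firm J $0.

Bids in descending order: Firm N $55250; Firm R $43900; Firm Y $42750; Firm J $38350; Firm K $24600.
Firm N has the top bid and wins; the price is the second-highest bid, $43900.
Firm N's payoff = $55750 − $43900 = $11850. All other bidders lose, so their payoff is 0.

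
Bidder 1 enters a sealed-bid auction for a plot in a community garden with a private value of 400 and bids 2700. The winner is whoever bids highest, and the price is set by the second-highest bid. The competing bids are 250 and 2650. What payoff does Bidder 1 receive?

Payoff = -2250.

Highest competing bid: 2650.
Bidder 1's bid 2700 is the highest overall, so Bidder 1 wins and pays the second-highest bid, 2650.
Payoff = value − price = 400 − 2650 = -2250.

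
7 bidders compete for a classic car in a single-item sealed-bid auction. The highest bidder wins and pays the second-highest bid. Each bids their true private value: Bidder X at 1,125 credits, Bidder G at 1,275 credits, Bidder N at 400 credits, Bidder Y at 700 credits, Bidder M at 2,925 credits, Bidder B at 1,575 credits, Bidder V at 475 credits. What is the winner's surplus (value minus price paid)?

Sorted high to low: Bidder M 2,925 credits; Bidder B 1,575 credits; Bidder G 1,275 credits; Bidder X 1,125 credits; Bidder Y 700 credits; Bidder V 475 credits; Bidder N 400 credits.
Bidder M wins with the top bid and pays the second-highest, 1,575 credits.
Surplus = 2,925 credits − 1,575 credits = 1,350 credits.

1,350 credits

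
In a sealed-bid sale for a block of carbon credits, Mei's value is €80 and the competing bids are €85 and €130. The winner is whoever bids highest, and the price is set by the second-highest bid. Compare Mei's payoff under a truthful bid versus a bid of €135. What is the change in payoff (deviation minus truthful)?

The highest competing bid is €130.
Bidding truthfully at €80: the top bid is €130 (a rival), so Mei loses. Payoff = €0.
Bidding €135: Mei has the top bid, wins, and pays the second-highest bid €130. Payoff = €80 − €130 = -€50.
Change = -€50 − €0 = -€50.

Payoff change: -€50.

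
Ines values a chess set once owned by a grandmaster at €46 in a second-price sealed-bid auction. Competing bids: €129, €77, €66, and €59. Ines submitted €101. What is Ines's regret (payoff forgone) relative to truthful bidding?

Payoff forgone: €0.

The highest competing bid is €129.
Bidding truthfully at €46: the top bid is €129 (a rival), so Ines loses. Payoff = €0.
Bidding €101: the top bid is €129 (a rival), so Ines loses. Payoff = €0.
Regret = truthful payoff − actual payoff = €0 − €0 = €0.
The bid only affects whether you win, not the price — here both bids land on the same side of the top rival bid, so the deviation is payoff-neutral.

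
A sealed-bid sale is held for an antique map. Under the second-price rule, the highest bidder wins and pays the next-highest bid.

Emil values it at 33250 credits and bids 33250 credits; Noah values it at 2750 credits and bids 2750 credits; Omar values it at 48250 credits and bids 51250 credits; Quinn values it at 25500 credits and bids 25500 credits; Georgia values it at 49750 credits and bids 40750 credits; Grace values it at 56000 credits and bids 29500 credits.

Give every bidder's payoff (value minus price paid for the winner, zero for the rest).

Payoffs: Emil 0 credits, Noah 0 credits, Omar 7500 credits, Quinn 0 credits, Georgia 0 credits, Grace 0 credits.

Ranking the bids: Omar 51250 credits > Georgia 40750 credits > Emil 33250 credits > Grace 29500 credits > Quinn 25500 credits > Noah 2750 credits.
Omar has the top bid and wins; the price is the second-highest bid, 40750 credits.
Omar's payoff = 48250 credits − 40750 credits = 7500 credits. All other bidders lose, so their payoff is 0.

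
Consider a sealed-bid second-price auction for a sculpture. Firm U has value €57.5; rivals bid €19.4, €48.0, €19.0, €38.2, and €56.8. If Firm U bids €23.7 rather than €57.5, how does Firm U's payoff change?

The highest competing bid is €56.8.
Bidding truthfully at €57.5: Firm U has the top bid, wins, and pays the second-highest bid €56.8. Payoff = €57.5 − €56.8 = €0.7.
Bidding €23.7: the top bid is €56.8 (a rival), so Firm U loses. Payoff = €0.0.
Change = €0.0 − €0.7 = -€0.7.

Payoff change: -€0.7.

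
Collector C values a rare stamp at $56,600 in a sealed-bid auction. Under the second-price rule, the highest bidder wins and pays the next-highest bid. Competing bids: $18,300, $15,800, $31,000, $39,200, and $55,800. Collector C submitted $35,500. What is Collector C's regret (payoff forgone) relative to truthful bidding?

Payoff forgone: $800.

The highest competing bid is $55,800.
Bidding truthfully at $56,600: Collector C has the top bid, wins, and pays the second-highest bid $55,800. Payoff = $56,600 − $55,800 = $800.
Bidding $35,500: the top bid is $55,800 (a rival), so Collector C loses. Payoff = $0.
Regret = truthful payoff − actual payoff = $800 − $0 = $800.
Deviating from a truthful bid can only lose payoff in a second-price auction — never gain.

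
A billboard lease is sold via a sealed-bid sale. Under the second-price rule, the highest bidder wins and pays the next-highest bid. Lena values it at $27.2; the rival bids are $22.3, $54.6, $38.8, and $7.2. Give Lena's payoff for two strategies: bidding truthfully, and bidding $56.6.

The highest competing bid is $54.6.
Bidding truthfully at $27.2: the top bid is $54.6 (a rival), so Lena loses. Payoff = $0.0.
Bidding $56.6: Lena has the top bid, wins, and pays the second-highest bid $54.6. Payoff = $27.2 − $54.6 = -$27.4.

Truthful: $0.0; alternative: -$27.4.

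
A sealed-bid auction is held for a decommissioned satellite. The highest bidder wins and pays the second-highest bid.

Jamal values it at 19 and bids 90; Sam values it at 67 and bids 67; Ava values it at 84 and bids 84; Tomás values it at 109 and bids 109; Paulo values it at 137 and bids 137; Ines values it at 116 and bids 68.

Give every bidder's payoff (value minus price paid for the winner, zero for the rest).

Jamal 0, Sam 0, Ava 0, Tomás 0, Paulo 28, Ines 0.

Bids in descending order: Paulo 137 > Tomás 109 > Jamal 90 > Ava 84 > Ines 68 > Sam 67.
Paulo has the top bid and wins; the price is the second-highest bid, 109.
Paulo's payoff = 137 − 109 = 28. All other bidders lose, so their payoff is 0.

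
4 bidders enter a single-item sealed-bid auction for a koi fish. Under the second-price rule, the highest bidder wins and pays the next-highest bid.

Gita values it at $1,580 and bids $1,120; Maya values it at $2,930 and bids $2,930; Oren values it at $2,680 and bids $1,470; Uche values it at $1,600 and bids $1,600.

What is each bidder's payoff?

Ranking the bids: Maya $2,930; Uche $1,600; Oren $1,470; Gita $1,120.
Maya has the top bid and wins; the price is the second-highest bid, $1,600.
Maya's payoff = $2,930 − $1,600 = $1,330. All other bidders lose, so their payoff is 0.

Gita $0, Maya $1,330, Oren $0, Uche $0.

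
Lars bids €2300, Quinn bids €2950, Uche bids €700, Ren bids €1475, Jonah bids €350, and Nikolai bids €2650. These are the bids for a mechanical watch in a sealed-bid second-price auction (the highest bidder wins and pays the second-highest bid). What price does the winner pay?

Ranking the bids: Quinn €2950; Nikolai €2650; Lars €2300; Ren €1475; Uche €700; Jonah €350.
Quinn is the highest bidder, so Quinn wins.
Under the second-price rule, the price is the second-highest bid: €2650.

€2650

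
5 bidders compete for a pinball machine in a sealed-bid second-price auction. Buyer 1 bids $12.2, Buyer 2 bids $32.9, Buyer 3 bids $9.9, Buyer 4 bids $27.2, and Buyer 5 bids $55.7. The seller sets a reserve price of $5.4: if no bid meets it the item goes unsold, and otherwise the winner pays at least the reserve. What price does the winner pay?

Ranking the bids: Buyer 5 $55.7, then Buyer 2 $32.9, then Buyer 4 $27.2, then Buyer 1 $12.2, then Buyer 3 $9.9.
Buyer 5 has the highest bid, so Buyer 5 wins.
The second-highest bid is $32.9, which exceeds the reserve, so that sets the price.

Price paid: $32.9.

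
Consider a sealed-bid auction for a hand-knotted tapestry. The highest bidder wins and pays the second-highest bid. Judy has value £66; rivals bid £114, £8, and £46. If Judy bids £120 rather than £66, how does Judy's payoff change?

The highest competing bid is £114.
Bidding truthfully at £66: the top bid is £114 (a rival), so Judy loses. Payoff = £0.
Bidding £120: Judy has the top bid, wins, and pays the second-highest bid £114. Payoff = £66 − £114 = -£48.
Change = -£48 − £0 = -£48.

Payoff change: -£48.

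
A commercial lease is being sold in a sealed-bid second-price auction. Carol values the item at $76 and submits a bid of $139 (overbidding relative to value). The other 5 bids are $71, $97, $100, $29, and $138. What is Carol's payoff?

-$62

Highest competing bid: $138.
Carol's bid $139 is the highest overall, so Carol wins and pays the second-highest bid, $138.
Payoff = value − price = $76 − $138 = -$62.
Overbidding won the item at a price above value — truthful bidding would have avoided this loss.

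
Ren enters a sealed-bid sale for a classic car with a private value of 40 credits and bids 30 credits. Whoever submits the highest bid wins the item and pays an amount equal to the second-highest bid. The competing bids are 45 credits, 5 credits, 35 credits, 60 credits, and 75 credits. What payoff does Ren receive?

Highest competing bid: 75 credits.
Ren's bid 30 credits is not the highest, so Ren loses, pays nothing, and earns zero payoff.

Payoff = 0 credits.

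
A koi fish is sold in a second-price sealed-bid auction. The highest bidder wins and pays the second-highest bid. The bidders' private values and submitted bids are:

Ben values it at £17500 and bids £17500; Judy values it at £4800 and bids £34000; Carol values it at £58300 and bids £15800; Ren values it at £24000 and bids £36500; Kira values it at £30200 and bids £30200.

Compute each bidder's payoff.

Ordered from highest: Ren £36500, then Judy £34000, then Kira £30200, then Ben £17500, then Carol £15800.
Ren has the top bid and wins; the price is the second-highest bid, £34000.
Ren's payoff = £24000 − £34000 = -£10000. All other bidders lose, so their payoff is 0.

Payoffs: Ben £0, Judy £0, Carol £0, Ren -£10000, Kira £0.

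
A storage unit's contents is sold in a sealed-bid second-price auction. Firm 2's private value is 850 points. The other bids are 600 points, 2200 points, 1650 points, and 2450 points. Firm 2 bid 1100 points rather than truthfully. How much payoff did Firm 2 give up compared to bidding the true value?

Payoff forgone: 0 points.

The highest competing bid is 2450 points.
Bidding truthfully at 850 points: the top bid is 2450 points (a rival), so Firm 2 loses. Payoff = 0 points.
Bidding 1100 points: the top bid is 2450 points (a rival), so Firm 2 loses. Payoff = 0 points.
Regret = truthful payoff − actual payoff = 0 points − 0 points = 0 points.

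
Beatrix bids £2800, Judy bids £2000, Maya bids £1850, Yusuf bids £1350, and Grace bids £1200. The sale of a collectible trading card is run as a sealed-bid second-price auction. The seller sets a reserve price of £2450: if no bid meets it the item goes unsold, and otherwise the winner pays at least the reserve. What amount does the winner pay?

Ordered from highest: Beatrix £2800, then Judy £2000, then Maya £1850, then Yusuf £1350, then Grace £1200.
Beatrix has the highest bid, so Beatrix wins.
The second-highest bid is £2000, but the reserve £2450 is higher, so the price is the reserve.

Price paid: £2450.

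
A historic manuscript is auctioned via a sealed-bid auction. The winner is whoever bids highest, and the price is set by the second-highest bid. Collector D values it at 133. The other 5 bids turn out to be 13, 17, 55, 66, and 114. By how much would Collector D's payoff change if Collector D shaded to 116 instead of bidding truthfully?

The highest competing bid is 114.
Bidding truthfully at 133: Collector D has the top bid, wins, and pays the second-highest bid 114. Payoff = 133 − 114 = 19.
Bidding 116: Collector D has the top bid, wins, and pays the second-highest bid 114. Payoff = 133 − 114 = 19.
Change = 19 − 19 = 0.

0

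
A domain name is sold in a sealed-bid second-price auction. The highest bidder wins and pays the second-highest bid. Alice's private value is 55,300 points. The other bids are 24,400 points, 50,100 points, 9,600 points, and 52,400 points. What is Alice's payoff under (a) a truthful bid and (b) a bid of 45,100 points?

(a) 2,900 points  (b) 0 points

The highest competing bid is 52,400 points.
Bidding truthfully at 55,300 points: Alice has the top bid, wins, and pays the second-highest bid 52,400 points. Payoff = 55,300 points − 52,400 points = 2,900 points.
Bidding 45,100 points: the top bid is 52,400 points (a rival), so Alice loses. Payoff = 0 points.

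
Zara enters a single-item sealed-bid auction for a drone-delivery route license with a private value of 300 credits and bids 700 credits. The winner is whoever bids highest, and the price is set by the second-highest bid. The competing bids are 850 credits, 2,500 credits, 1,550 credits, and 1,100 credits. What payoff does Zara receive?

Highest competing bid: 2,500 credits.
Zara's bid 700 credits is not the highest, so Zara loses, pays nothing, and earns zero payoff.

0 credits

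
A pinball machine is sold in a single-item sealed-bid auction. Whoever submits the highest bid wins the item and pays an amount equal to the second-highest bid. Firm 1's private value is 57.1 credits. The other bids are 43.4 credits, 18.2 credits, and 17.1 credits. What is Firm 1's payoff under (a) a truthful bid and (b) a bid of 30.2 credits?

The highest competing bid is 43.4 credits.
Bidding truthfully at 57.1 credits: Firm 1 has the top bid, wins, and pays the second-highest bid 43.4 credits. Payoff = 57.1 credits − 43.4 credits = 13.7 credits.
Bidding 30.2 credits: the top bid is 43.4 credits (a rival), so Firm 1 loses. Payoff = 0.0 credits.

Truthful: 13.7 credits; alternative: 0.0 credits.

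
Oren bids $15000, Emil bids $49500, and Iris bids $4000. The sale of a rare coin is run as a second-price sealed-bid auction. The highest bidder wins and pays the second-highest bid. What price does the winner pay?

Ranking the bids: Emil $49500; Oren $15000; Iris $4000.
Emil has the highest bid, so Emil wins.
The second-highest bid is $15000, so that is what Emil pays.

$15000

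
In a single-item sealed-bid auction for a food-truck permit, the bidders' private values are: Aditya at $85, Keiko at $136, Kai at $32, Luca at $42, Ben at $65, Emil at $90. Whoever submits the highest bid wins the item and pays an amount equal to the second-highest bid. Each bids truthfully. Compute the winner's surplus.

Surplus = $46.

Ordered from highest: Keiko $136, then Emil $90, then Aditya $85, then Ben $65, then Luca $42, then Kai $32.
Keiko wins with the top bid and pays the second-highest, $90.
Surplus = $136 − $90 = $46.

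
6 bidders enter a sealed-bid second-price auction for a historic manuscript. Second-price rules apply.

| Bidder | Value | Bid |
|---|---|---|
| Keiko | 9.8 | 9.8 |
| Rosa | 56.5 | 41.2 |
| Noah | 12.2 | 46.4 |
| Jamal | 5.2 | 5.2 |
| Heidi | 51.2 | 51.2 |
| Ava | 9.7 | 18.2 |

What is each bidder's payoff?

Payoffs: Keiko 0.0, Rosa 0.0, Noah 0.0, Jamal 0.0, Heidi 4.8, Ava 0.0.

Bids in descending order: Heidi 51.2 > Noah 46.4 > Rosa 41.2 > Ava 18.2 > Keiko 9.8 > Jamal 5.2.
Heidi has the top bid and wins; the price is the second-highest bid, 46.4.
Heidi's payoff = 51.2 − 46.4 = 4.8. All other bidders lose, so their payoff is 0.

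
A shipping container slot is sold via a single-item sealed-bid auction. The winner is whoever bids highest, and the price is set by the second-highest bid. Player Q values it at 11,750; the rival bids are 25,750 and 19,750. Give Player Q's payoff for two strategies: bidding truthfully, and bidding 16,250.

The highest competing bid is 25,750.
Bidding truthfully at 11,750: the top bid is 25,750 (a rival), so Player Q loses. Payoff = 0.
Bidding 16,250: the top bid is 25,750 (a rival), so Player Q loses. Payoff = 0.

(a) 0  (b) 0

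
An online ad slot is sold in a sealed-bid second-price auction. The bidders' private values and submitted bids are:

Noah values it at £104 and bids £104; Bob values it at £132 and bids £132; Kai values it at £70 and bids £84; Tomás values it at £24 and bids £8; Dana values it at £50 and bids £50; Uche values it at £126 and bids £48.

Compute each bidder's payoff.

Noah £0, Bob £28, Kai £0, Tomás £0, Dana £0, Uche £0.

Bids in descending order: Bob £132, then Noah £104, then Kai £84, then Dana £50, then Uche £48, then Tomás £8.
Bob has the top bid and wins; the price is the second-highest bid, £104.
Bob's payoff = £132 − £104 = £28. All other bidders lose, so their payoff is 0.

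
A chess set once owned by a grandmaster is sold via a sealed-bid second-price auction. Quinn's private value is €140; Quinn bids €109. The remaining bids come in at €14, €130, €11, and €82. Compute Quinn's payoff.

Quinn's payoff: €0.

Highest competing bid: €130.
Quinn's bid €109 is not the highest, so Quinn loses, pays nothing, and earns zero payoff.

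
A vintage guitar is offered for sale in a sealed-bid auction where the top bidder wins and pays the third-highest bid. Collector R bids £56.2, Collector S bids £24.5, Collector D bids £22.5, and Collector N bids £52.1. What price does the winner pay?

The winner pays £24.5.

Bids in descending order: Collector R £56.2; Collector N £52.1; Collector S £24.5; Collector D £22.5.
Collector R is the highest bidder, so Collector R wins.
Under the third-price rule, the price is the third-highest bid: £24.5.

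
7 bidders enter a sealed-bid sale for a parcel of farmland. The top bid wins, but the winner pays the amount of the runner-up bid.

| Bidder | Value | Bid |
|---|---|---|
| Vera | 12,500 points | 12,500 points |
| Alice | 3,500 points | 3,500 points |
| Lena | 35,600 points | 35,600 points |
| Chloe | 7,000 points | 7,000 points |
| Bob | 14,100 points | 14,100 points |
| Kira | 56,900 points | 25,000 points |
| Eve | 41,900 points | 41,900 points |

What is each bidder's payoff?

Payoffs: Vera 0 points, Alice 0 points, Lena 0 points, Chloe 0 points, Bob 0 points, Kira 0 points, Eve 6,300 points.

Sorted high to low: Eve 41,900 points > Lena 35,600 points > Kira 25,000 points > Bob 14,100 points > Vera 12,500 points > Chloe 7,000 points > Alice 3,500 points.
Eve has the top bid and wins; the price is the second-highest bid, 35,600 points.
Eve's payoff = 41,900 points − 35,600 points = 6,300 points. All other bidders lose, so their payoff is 0.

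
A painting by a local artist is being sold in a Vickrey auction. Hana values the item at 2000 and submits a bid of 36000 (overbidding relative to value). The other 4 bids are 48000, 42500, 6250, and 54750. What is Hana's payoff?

Highest competing bid: 54750.
Hana's bid 36000 is not the highest, so Hana loses, pays nothing, and earns zero payoff.

Hana's payoff: 0.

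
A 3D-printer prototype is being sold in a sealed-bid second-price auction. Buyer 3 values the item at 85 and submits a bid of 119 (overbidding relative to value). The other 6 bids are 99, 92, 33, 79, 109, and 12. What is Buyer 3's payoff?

Highest competing bid: 109.
Buyer 3's bid 119 is the highest overall, so Buyer 3 wins and pays the second-highest bid, 109.
Payoff = value − price = 85 − 109 = -24.
Overbidding won the item at a price above value — truthful bidding would have avoided this loss.

The bidder's payoff: -24.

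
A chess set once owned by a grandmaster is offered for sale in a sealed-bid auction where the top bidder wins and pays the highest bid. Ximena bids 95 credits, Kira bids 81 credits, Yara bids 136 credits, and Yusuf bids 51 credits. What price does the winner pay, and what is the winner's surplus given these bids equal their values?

Bids in descending order: Yara 136 credits; Ximena 95 credits; Kira 81 credits; Yusuf 51 credits.
Yara is the highest bidder, so Yara wins.
Under the first-price rule, the price is the highest bid: 136 credits.
Surplus = 136 credits − 136 credits = 0 credits.

The winner pays 136 credits for a surplus of 0 credits.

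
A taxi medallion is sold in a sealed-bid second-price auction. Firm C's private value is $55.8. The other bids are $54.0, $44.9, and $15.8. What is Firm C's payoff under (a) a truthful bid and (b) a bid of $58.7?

(a) $1.8  (b) $1.8

The highest competing bid is $54.0.
Bidding truthfully at $55.8: Firm C has the top bid, wins, and pays the second-highest bid $54.0. Payoff = $55.8 − $54.0 = $1.8.
Bidding $58.7: Firm C has the top bid, wins, and pays the second-highest bid $54.0. Payoff = $55.8 − $54.0 = $1.8.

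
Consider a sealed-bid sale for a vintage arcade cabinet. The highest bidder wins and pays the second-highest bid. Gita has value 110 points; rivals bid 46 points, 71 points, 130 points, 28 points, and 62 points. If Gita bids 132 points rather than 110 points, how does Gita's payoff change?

The highest competing bid is 130 points.
Bidding truthfully at 110 points: the top bid is 130 points (a rival), so Gita loses. Payoff = 0 points.
Bidding 132 points: Gita has the top bid, wins, and pays the second-highest bid 130 points. Payoff = 110 points − 130 points = -20 points.
Change = -20 points − 0 points = -20 points.
Deviating from a truthful bid can only lose payoff in a second-price auction — never gain.

Payoff change: -20 points.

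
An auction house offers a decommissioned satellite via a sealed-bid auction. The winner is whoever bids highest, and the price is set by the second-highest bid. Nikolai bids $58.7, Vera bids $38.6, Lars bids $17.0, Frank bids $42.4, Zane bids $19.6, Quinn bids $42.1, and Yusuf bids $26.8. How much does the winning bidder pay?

Ranking the bids: Nikolai $58.7, then Frank $42.4, then Quinn $42.1, then Vera $38.6, then Yusuf $26.8, then Zane $19.6, then Lars $17.0.
Nikolai has the highest bid, so Nikolai wins.
The second-highest bid is $42.4, so that is what Nikolai pays.

$42.4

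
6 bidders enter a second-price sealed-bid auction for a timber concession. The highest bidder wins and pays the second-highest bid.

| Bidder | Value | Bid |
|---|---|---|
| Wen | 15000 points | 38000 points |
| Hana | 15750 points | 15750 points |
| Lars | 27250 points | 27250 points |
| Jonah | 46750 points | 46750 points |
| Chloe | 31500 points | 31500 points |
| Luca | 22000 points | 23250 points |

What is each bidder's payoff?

Ranking the bids: Jonah 46750 points > Wen 38000 points > Chloe 31500 points > Lars 27250 points > Luca 23250 points > Hana 15750 points.
Jonah has the top bid and wins; the price is the second-highest bid, 38000 points.
Jonah's payoff = 46750 points − 38000 points = 8750 points. All other bidders lose, so their payoff is 0.

Payoffs: Wen 0 points, Hana 0 points, Lars 0 points, Jonah 8750 points, Chloe 0 points, Luca 0 points.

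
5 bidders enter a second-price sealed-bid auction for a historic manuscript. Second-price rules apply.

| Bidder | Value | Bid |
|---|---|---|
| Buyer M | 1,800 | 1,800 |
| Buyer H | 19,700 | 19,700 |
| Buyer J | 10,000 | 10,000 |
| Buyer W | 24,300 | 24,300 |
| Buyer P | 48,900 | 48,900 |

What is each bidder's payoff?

Ordered from highest: Buyer P 48,900; Buyer W 24,300; Buyer H 19,700; Buyer J 10,000; Buyer M 1,800.
Buyer P has the top bid and wins; the price is the second-highest bid, 24,300.
Buyer P's payoff = 48,900 − 24,300 = 24,600. All other bidders lose, so their payoff is 0.

Payoffs: Buyer M 0, Buyer H 0, Buyer J 0, Buyer W 0, Buyer P 24,600.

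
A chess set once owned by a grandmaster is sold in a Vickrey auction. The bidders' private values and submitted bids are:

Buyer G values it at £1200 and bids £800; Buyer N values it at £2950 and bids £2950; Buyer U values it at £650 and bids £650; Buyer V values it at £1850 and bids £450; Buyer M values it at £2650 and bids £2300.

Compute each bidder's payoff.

Payoffs: Buyer G £0, Buyer N £650, Buyer U £0, Buyer V £0, Buyer M £0.

Sorted high to low: Buyer N £2950; Buyer M £2300; Buyer G £800; Buyer U £650; Buyer V £450.
Buyer N has the top bid and wins; the price is the second-highest bid, £2300.
Buyer N's payoff = £2950 − £2300 = £650. All other bidders lose, so their payoff is 0.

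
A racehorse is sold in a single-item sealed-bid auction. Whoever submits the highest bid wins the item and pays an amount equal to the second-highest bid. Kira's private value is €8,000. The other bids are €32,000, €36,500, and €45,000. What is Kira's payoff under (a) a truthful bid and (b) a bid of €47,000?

The highest competing bid is €45,000.
Bidding truthfully at €8,000: the top bid is €45,000 (a rival), so Kira loses. Payoff = €0.
Bidding €47,000: Kira has the top bid, wins, and pays the second-highest bid €45,000. Payoff = €8,000 − €45,000 = -€37,000.
This is the dominant-strategy logic: truthful bidding weakly beats any alternative.

Truthful: €0; alternative: -€37,000.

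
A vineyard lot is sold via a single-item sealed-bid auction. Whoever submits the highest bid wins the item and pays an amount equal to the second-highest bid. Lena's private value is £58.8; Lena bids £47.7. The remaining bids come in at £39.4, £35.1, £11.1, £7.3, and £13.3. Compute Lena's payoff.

Highest competing bid: £39.4.
Lena's bid £47.7 is the highest overall, so Lena wins and pays the second-highest bid, £39.4.
Payoff = value − price = £58.8 − £39.4 = £19.4.

Payoff = £19.4.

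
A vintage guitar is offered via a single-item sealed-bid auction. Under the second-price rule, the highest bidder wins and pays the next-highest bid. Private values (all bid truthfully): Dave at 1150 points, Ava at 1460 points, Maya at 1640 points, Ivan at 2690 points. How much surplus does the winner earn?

Sorted high to low: Ivan 2690 points, then Maya 1640 points, then Ava 1460 points, then Dave 1150 points.
Ivan wins with the top bid and pays the second-highest, 1640 points.
Surplus = 2690 points − 1640 points = 1050 points.

1050 points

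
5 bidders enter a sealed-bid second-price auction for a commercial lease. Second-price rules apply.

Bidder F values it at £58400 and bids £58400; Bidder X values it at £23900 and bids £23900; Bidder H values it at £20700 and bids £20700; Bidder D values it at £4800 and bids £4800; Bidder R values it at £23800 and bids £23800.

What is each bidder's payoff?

Bidder F £34500, Bidder X £0, Bidder H £0, Bidder D £0, Bidder R £0.

Sorted high to low: Bidder F £58400 > Bidder X £23900 > Bidder R £23800 > Bidder H £20700 > Bidder D £4800.
Bidder F has the top bid and wins; the price is the second-highest bid, £23900.
Bidder F's payoff = £58400 − £23900 = £34500. All other bidders lose, so their payoff is 0.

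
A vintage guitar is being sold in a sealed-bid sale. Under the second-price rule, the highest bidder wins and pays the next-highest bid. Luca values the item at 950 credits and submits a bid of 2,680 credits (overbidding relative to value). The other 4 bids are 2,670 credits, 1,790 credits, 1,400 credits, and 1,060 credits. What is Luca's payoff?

Highest competing bid: 2,670 credits.
Luca's bid 2,680 credits is the highest overall, so Luca wins and pays the second-highest bid, 2,670 credits.
Payoff = value − price = 950 credits − 2,670 credits = -1,720 credits.

Payoff = -1,720 credits.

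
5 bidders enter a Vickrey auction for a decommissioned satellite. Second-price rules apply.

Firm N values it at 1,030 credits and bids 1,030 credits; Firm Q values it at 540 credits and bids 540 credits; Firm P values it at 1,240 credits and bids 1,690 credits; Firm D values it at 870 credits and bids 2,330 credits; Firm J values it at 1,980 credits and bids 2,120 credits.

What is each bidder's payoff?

Payoffs: Firm N 0 credits, Firm Q 0 credits, Firm P 0 credits, Firm D -1,250 credits, Firm J 0 credits.

Ranking the bids: Firm D 2,330 credits; Firm J 2,120 credits; Firm P 1,690 credits; Firm N 1,030 credits; Firm Q 540 credits.
Firm D has the top bid and wins; the price is the second-highest bid, 2,120 credits.
Firm D's payoff = 870 credits − 2,120 credits = -1,250 credits. All other bidders lose, so their payoff is 0.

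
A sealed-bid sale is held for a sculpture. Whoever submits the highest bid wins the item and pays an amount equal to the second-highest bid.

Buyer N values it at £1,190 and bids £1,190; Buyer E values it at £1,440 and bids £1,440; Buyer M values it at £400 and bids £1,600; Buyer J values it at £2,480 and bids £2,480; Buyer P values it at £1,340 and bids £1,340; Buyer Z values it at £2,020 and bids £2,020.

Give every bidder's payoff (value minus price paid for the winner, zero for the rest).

Bids in descending order: Buyer J £2,480; Buyer Z £2,020; Buyer M £1,600; Buyer E £1,440; Buyer P £1,340; Buyer N £1,190.
Buyer J has the top bid and wins; the price is the second-highest bid, £2,020.
Buyer J's payoff = £2,480 − £2,020 = £460. All other bidders lose, so their payoff is 0.

Payoffs: Buyer N £0, Buyer E £0, Buyer M £0, Buyer J £460, Buyer P £0, Buyer Z £0.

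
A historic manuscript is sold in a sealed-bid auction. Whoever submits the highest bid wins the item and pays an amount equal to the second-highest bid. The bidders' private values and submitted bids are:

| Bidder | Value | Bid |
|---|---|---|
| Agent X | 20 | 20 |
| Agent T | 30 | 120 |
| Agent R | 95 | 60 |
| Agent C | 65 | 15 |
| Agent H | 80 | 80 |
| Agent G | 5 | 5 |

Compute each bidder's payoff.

Payoffs: Agent X 0, Agent T -50, Agent R 0, Agent C 0, Agent H 0, Agent G 0.

Ranking the bids: Agent T 120 > Agent H 80 > Agent R 60 > Agent X 20 > Agent C 15 > Agent G 5.
Agent T has the top bid and wins; the price is the second-highest bid, 80.
Agent T's payoff = 30 − 80 = -50. All other bidders lose, so their payoff is 0.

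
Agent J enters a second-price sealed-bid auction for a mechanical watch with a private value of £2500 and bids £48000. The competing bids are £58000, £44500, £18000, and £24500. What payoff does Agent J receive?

Highest competing bid: £58000.
Agent J's bid £48000 is not the highest, so Agent J loses, pays nothing, and earns zero payoff.

Agent J's payoff: £0.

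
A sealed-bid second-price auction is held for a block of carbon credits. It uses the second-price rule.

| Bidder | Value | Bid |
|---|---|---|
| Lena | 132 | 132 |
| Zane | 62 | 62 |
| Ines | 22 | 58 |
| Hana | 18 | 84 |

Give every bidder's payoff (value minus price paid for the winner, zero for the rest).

Bids in descending order: Lena 132; Hana 84; Zane 62; Ines 58.
Lena has the top bid and wins; the price is the second-highest bid, 84.
Lena's payoff = 132 − 84 = 48. All other bidders lose, so their payoff is 0.

Payoffs: Lena 48, Zane 0, Ines 0, Hana 0.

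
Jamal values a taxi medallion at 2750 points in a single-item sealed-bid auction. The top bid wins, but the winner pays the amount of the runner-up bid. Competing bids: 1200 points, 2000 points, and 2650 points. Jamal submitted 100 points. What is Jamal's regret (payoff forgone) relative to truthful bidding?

100 points

The highest competing bid is 2650 points.
Bidding truthfully at 2750 points: Jamal has the top bid, wins, and pays the second-highest bid 2650 points. Payoff = 2750 points − 2650 points = 100 points.
Bidding 100 points: the top bid is 2650 points (a rival), so Jamal loses. Payoff = 0 points.
Regret = truthful payoff − actual payoff = 100 points − 0 points = 100 points.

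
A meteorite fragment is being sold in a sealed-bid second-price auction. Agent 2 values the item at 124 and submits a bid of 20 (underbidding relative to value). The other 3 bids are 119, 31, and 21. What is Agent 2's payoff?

Payoff = 0.

Highest competing bid: 119.
Agent 2's bid 20 is not the highest, so Agent 2 loses, pays nothing, and earns zero payoff.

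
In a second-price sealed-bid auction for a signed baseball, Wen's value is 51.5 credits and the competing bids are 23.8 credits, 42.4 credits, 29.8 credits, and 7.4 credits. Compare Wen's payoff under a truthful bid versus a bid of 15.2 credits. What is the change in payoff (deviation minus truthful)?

The highest competing bid is 42.4 credits.
Bidding truthfully at 51.5 credits: Wen has the top bid, wins, and pays the second-highest bid 42.4 credits. Payoff = 51.5 credits − 42.4 credits = 9.1 credits.
Bidding 15.2 credits: the top bid is 42.4 credits (a rival), so Wen loses. Payoff = 0.0 credits.
Change = 0.0 credits − 9.1 credits = -9.1 credits.
Deviating from a truthful bid can only lose payoff in a second-price auction — never gain.

Change in payoff: -9.1 credits.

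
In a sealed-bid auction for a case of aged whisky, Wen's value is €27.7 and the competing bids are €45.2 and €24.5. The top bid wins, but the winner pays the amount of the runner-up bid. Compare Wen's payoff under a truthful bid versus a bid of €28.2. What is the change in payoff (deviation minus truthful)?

Change in payoff: €0.0.

The highest competing bid is €45.2.
Bidding truthfully at €27.7: the top bid is €45.2 (a rival), so Wen loses. Payoff = €0.0.
Bidding €28.2: the top bid is €45.2 (a rival), so Wen loses. Payoff = €0.0.
Change = €0.0 − €0.0 = €0.0.
The bid only affects whether you win, not the price — here both bids land on the same side of the top rival bid, so the deviation is payoff-neutral.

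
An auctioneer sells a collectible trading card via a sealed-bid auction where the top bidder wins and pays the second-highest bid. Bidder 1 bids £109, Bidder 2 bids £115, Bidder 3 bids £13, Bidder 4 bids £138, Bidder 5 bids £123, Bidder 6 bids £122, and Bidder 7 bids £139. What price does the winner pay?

Sorted high to low: Bidder 7 £139; Bidder 4 £138; Bidder 5 £123; Bidder 6 £122; Bidder 2 £115; Bidder 1 £109; Bidder 3 £13.
Bidder 7 is the highest bidder, so Bidder 7 wins.
Under the second-price rule, the price is the second-highest bid: £138.

Price paid: £138.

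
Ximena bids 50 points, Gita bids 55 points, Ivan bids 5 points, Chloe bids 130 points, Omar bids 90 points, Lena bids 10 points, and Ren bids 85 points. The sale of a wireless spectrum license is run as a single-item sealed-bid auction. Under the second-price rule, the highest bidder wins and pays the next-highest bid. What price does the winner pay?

Ordered from highest: Chloe 130 points; Omar 90 points; Ren 85 points; Gita 55 points; Ximena 50 points; Lena 10 points; Ivan 5 points.
Chloe has the highest bid, so Chloe wins.
The second-highest bid is 90 points, so that is what Chloe pays.

The winner pays 90 points.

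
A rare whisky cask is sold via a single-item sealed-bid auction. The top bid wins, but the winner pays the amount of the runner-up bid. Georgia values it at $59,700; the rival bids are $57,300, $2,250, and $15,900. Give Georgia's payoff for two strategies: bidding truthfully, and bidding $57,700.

The highest competing bid is $57,300.
Bidding truthfully at $59,700: Georgia has the top bid, wins, and pays the second-highest bid $57,300. Payoff = $59,700 − $57,300 = $2,400.
Bidding $57,700: Georgia has the top bid, wins, and pays the second-highest bid $57,300. Payoff = $59,700 − $57,300 = $2,400.

Truthful: $2,400; alternative: $2,400.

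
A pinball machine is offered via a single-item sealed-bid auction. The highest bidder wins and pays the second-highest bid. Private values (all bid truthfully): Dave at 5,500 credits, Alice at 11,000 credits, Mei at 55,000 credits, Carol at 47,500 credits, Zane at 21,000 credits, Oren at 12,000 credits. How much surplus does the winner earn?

Winner's surplus: 7,500 credits.

Ranking the bids: Mei 55,000 credits, then Carol 47,500 credits, then Zane 21,000 credits, then Oren 12,000 credits, then Alice 11,000 credits, then Dave 5,500 credits.
Mei wins with the top bid and pays the second-highest, 47,500 credits.
Surplus = 55,000 credits − 47,500 credits = 7,500 credits.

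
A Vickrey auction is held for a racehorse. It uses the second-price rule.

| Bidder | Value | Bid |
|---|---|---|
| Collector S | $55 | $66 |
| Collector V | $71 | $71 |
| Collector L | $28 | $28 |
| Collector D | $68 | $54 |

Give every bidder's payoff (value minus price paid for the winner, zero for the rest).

Payoffs: Collector S $0, Collector V $5, Collector L $0, Collector D $0.

Ordered from highest: Collector V $71; Collector S $66; Collector D $54; Collector L $28.
Collector V has the top bid and wins; the price is the second-highest bid, $66.
Collector V's payoff = $71 − $66 = $5. All other bidders lose, so their payoff is 0.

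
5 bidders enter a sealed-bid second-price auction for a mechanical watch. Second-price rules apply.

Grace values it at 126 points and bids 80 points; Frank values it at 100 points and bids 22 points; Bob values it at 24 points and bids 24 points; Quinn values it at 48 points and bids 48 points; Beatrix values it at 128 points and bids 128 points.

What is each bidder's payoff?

Sorted high to low: Beatrix 128 points > Grace 80 points > Quinn 48 points > Bob 24 points > Frank 22 points.
Beatrix has the top bid and wins; the price is the second-highest bid, 80 points.
Beatrix's payoff = 128 points − 80 points = 48 points. All other bidders lose, so their payoff is 0.

Payoffs: Grace 0 points, Frank 0 points, Bob 0 points, Quinn 0 points, Beatrix 48 points.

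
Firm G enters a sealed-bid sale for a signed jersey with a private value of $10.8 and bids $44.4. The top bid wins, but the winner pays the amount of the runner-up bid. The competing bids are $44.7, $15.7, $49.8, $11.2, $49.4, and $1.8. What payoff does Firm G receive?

$0.0

Highest competing bid: $49.8.
Firm G's bid $44.4 is not the highest, so Firm G loses, pays nothing, and earns zero payoff.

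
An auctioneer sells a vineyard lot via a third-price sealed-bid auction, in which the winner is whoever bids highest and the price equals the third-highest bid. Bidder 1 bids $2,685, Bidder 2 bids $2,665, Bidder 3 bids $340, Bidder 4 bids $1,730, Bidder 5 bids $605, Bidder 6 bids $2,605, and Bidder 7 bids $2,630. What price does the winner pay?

Bids in descending order: Bidder 1 $2,685; Bidder 2 $2,665; Bidder 7 $2,630; Bidder 6 $2,605; Bidder 4 $1,730; Bidder 5 $605; Bidder 3 $340.
Bidder 1 is the highest bidder, so Bidder 1 wins.
Under the third-price rule, the price is the third-highest bid: $2,630.

The winner pays $2,630.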